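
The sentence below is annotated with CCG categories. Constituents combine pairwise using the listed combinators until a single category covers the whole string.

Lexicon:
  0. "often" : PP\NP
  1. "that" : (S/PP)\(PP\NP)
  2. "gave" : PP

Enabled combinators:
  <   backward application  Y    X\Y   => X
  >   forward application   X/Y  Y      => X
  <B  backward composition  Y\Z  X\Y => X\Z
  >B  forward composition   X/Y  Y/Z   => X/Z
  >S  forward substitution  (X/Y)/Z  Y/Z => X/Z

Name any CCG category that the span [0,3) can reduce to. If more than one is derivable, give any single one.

[0,3] S   >
  [0,2] S/PP   <
    [0,1] "often" : PP\NP
    [1,2] "that" : (S/PP)\(PP\NP)
  [2,3] "gave" : PP

S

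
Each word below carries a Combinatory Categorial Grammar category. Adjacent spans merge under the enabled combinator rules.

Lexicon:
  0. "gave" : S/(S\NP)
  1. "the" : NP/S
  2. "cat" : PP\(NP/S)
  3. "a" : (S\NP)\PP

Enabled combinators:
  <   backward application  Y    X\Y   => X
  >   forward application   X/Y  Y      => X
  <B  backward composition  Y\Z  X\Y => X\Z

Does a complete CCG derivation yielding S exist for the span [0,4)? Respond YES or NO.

YES

[0,4] S   >
  [0,1] "gave" : S/(S\NP)
  [1,4] S\NP   <
    [1,3] PP   <
      [1,2] "the" : NP/S
      [2,3] "cat" : PP\(NP/S)
    [3,4] "a" : (S\NP)\PP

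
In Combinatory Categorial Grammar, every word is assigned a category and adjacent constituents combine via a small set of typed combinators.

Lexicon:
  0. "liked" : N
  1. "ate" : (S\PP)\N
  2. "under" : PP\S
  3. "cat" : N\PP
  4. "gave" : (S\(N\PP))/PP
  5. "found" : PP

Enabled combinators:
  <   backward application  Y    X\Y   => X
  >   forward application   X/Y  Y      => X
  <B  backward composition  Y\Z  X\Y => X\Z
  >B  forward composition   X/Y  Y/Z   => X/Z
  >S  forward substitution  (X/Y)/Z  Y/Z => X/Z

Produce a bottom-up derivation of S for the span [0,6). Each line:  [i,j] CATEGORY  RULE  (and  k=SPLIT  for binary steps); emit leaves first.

[0,6] S   <
  [0,4] N\PP   <B
    [0,3] PP\PP   <B
      [0,2] S\PP   <
        [0,1] "liked" : N
        [1,2] "ate" : (S\PP)\N
      [2,3] "under" : PP\S
    [3,4] "cat" : N\PP
  [4,6] S\(N\PP)   >
    [4,5] "gave" : (S\(N\PP))/PP
    [5,6] "found" : PP

[0,1] N  lex  "liked"
[1,2] (S\PP)\N  lex  "ate"
[0,2] S\PP  <  k=1
[2,3] PP\S  lex  "under"
[0,3] PP\PP  <B  k=2
[3,4] N\PP  lex  "cat"
[0,4] N\PP  <B  k=3
[4,5] (S\(N\PP))/PP  lex  "gave"
[5,6] PP  lex  "found"
[4,6] S\(N\PP)  >  k=5
[0,6] S  <  k=4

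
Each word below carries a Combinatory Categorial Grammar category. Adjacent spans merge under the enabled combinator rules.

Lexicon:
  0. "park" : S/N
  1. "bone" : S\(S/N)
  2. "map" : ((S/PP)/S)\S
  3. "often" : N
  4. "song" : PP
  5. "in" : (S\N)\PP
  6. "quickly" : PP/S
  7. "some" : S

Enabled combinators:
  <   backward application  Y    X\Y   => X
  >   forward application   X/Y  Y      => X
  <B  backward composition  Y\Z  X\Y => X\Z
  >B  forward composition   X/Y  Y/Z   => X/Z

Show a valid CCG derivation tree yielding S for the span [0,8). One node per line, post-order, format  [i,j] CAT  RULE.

[0,1] S/N  lex  "park"
[1,2] S\(S/N)  lex  "bone"
[0,2] S  <  k=1
[2,3] ((S/PP)/S)\S  lex  "map"
[0,3] (S/PP)/S  <  k=2
[3,4] N  lex  "often"
[4,5] PP  lex  "song"
[5,6] (S\N)\PP  lex  "in"
[4,6] S\N  <  k=5
[3,6] S  <  k=4
[0,6] S/PP  >  k=3
[6,7] PP/S  lex  "quickly"
[7,8] S  lex  "some"
[6,8] PP  >  k=7
[0,8] S  >  k=6

[0,8] S   >
  [0,6] S/PP   >
    [0,3] (S/PP)/S   <
      [0,2] S   <
        [0,1] "park" : S/N
        [1,2] "bone" : S\(S/N)
      [2,3] "map" : ((S/PP)/S)\S
    [3,6] S   <
      [3,4] "often" : N
      [4,6] S\N   <
        [4,5] "song" : PP
        [5,6] "in" : (S\N)\PP
  [6,8] PP   >
    [6,7] "quickly" : PP/S
    [7,8] "some" : S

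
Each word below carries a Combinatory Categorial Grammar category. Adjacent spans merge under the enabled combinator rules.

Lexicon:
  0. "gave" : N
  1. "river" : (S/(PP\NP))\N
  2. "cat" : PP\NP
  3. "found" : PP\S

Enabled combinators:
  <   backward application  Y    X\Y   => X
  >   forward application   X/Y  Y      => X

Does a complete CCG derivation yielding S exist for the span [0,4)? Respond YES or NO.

NO

N (S/(PP\NP))\N PP\NP PP\S
CKY chart[0,4] = {PP}; S ∉ chart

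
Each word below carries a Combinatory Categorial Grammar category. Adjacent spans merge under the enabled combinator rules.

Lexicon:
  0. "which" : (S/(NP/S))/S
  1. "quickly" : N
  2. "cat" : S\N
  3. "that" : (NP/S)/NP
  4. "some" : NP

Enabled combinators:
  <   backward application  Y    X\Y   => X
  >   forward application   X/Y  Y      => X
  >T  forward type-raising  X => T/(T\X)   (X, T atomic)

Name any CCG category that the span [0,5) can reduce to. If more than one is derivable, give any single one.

S

[0,5] S   >
  [0,3] S/(NP/S)   >
    [0,1] "which" : (S/(NP/S))/S
    [1,3] S   <
      [1,2] "quickly" : N
      [2,3] "cat" : S\N
  [3,5] NP/S   >
    [3,4] "that" : (NP/S)/NP
    [4,5] "some" : NP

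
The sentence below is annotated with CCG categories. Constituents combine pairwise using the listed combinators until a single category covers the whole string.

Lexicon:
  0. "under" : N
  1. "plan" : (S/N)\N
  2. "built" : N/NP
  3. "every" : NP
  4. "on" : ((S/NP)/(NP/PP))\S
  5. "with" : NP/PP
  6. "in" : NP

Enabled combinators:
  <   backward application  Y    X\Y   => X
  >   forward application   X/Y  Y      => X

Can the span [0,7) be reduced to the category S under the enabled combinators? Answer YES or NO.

[0,7] S   >
  [0,6] S/NP   >
    [0,5] (S/NP)/(NP/PP)   <
      [0,4] S   >
        [0,2] S/N   <
          [0,1] "under" : N
          [1,2] "plan" : (S/N)\N
        [2,4] N   >
          [2,3] "built" : N/NP
          [3,4] "every" : NP
      [4,5] "on" : ((S/NP)/(NP/PP))\S
    [5,6] "with" : NP/PP
  [6,7] "in" : NP

YES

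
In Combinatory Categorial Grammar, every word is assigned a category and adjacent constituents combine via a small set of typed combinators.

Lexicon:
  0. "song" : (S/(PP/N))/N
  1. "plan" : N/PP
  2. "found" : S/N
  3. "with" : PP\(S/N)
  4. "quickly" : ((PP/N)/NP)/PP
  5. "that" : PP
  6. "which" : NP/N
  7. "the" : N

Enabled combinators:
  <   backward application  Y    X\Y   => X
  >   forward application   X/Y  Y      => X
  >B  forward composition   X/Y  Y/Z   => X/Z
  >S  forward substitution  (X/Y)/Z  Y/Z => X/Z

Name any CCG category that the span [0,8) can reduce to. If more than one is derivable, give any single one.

[0,8] S   >
  [0,4] S/(PP/N)   >
    [0,1] "song" : (S/(PP/N))/N
    [1,4] N   >
      [1,2] "plan" : N/PP
      [2,4] PP   <
        [2,3] "found" : S/N
        [3,4] "with" : PP\(S/N)
  [4,8] PP/N   >
    [4,6] (PP/N)/NP   >
      [4,5] "quickly" : ((PP/N)/NP)/PP
      [5,6] "that" : PP
    [6,8] NP   >
      [6,7] "which" : NP/N
      [7,8] "the" : N

S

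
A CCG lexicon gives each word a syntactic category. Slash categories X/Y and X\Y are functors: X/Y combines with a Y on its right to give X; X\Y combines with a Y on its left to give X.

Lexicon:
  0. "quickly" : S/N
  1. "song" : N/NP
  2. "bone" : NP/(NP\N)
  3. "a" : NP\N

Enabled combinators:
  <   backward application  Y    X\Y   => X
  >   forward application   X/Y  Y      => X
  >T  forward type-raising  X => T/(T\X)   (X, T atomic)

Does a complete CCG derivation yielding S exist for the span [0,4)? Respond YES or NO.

YES

[0,4] S   >
  [0,1] "quickly" : S/N
  [1,4] N   >
    [1,2] "song" : N/NP
    [2,4] NP   >
      [2,3] "bone" : NP/(NP\N)
      [3,4] "a" : NP\N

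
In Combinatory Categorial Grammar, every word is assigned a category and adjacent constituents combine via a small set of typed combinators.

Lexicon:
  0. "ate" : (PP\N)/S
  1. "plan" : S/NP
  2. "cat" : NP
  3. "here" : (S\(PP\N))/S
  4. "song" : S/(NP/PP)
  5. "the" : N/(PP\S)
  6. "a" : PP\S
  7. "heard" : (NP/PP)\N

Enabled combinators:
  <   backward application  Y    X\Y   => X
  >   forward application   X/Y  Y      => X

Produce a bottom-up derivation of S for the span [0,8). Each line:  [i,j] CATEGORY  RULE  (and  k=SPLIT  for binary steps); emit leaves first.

[0,8] S   <
  [0,3] PP\N   >
    [0,1] "ate" : (PP\N)/S
    [1,3] S   >
      [1,2] "plan" : S/NP
      [2,3] "cat" : NP
  [3,8] S\(PP\N)   >
    [3,4] "here" : (S\(PP\N))/S
    [4,8] S   >
      [4,5] "song" : S/(NP/PP)
      [5,8] NP/PP   <
        [5,7] N   >
          [5,6] "the" : N/(PP\S)
          [6,7] "a" : PP\S
        [7,8] "heard" : (NP/PP)\N

[0,1] (PP\N)/S  lex  "ate"
[1,2] S/NP  lex  "plan"
[2,3] NP  lex  "cat"
[1,3] S  >  k=2
[0,3] PP\N  >  k=1
[3,4] (S\(PP\N))/S  lex  "here"
[4,5] S/(NP/PP)  lex  "song"
[5,6] N/(PP\S)  lex  "the"
[6,7] PP\S  lex  "a"
[5,7] N  >  k=6
[7,8] (NP/PP)\N  lex  "heard"
[5,8] NP/PP  <  k=7
[4,8] S  >  k=5
[3,8] S\(PP\N)  >  k=4
[0,8] S  <  k=3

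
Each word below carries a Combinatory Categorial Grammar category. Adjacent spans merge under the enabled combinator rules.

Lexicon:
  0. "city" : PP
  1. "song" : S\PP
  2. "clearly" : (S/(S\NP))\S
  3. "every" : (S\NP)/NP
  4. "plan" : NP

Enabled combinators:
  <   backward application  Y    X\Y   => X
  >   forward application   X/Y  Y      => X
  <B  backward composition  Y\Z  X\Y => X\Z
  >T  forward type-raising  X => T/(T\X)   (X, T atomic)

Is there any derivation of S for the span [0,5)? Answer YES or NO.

YES

[0,5] S   >
  [0,3] S/(S\NP)   <
    [0,2] S   >
      [0,1] S/(S\PP)   >T
        [0,1] "city" : PP
      [1,2] "song" : S\PP
    [2,3] "clearly" : (S/(S\NP))\S
  [3,5] S\NP   >
    [3,4] "every" : (S\NP)/NP
    [4,5] "plan" : NP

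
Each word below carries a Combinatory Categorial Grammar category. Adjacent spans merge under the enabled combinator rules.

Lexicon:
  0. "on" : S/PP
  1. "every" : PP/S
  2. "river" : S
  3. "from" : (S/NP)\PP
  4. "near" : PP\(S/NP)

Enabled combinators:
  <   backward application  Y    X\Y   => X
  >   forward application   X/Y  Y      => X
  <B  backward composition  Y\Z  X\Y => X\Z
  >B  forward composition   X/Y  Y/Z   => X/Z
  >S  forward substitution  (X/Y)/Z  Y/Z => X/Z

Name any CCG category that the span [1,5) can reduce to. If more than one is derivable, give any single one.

[0,5] S   >
  [0,1] "on" : S/PP
  [1,5] PP   <
    [1,4] S/NP   <
      [1,3] PP   >
        [1,2] "every" : PP/S
        [2,3] "river" : S
      [3,4] "from" : (S/NP)\PP
    [4,5] "near" : PP\(S/NP)

PP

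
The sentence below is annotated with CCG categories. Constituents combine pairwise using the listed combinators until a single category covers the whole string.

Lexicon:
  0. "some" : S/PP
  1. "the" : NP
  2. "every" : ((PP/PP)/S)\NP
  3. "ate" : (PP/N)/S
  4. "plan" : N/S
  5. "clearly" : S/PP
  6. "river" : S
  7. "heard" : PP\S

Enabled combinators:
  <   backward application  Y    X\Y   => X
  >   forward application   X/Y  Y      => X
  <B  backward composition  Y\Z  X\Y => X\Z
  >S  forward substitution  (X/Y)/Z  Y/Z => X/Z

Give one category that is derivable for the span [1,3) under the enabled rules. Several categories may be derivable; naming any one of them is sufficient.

(PP/PP)/S

[0,8] S   >
  [0,1] "some" : S/PP
  [1,8] PP   >
    [1,5] PP/S   >S
      [1,3] (PP/PP)/S   <
        [1,2] "the" : NP
        [2,3] "every" : ((PP/PP)/S)\NP
      [3,5] PP/S   >S
        [3,4] "ate" : (PP/N)/S
        [4,5] "plan" : N/S
    [5,8] S   >
      [5,6] "clearly" : S/PP
      [6,8] PP   <
        [6,7] "river" : S
        [7,8] "heard" : PP\S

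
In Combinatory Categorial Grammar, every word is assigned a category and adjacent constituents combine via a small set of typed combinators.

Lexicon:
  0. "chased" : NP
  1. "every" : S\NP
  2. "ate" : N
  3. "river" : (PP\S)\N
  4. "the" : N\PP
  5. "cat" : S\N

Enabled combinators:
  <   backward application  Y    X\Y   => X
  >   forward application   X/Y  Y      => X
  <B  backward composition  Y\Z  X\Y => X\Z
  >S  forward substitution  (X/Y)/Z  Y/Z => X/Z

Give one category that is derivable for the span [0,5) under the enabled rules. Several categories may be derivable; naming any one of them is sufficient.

[0,6] S   <
  [0,5] N   <
    [0,4] PP   <
      [0,2] S   <
        [0,1] "chased" : NP
        [1,2] "every" : S\NP
      [2,4] PP\S   <
        [2,3] "ate" : N
        [3,4] "river" : (PP\S)\N
    [4,5] "the" : N\PP
  [5,6] "cat" : S\N

N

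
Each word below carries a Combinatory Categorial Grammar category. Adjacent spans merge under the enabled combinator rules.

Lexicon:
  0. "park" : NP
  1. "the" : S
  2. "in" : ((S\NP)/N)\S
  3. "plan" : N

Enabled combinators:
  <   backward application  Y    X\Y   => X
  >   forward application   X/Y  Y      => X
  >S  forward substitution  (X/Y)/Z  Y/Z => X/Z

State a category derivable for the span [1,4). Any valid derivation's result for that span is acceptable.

S\NP

[0,4] S   <
  [0,1] "park" : NP
  [1,4] S\NP   >
    [1,3] (S\NP)/N   <
      [1,2] "the" : S
      [2,3] "in" : ((S\NP)/N)\S
    [3,4] "plan" : N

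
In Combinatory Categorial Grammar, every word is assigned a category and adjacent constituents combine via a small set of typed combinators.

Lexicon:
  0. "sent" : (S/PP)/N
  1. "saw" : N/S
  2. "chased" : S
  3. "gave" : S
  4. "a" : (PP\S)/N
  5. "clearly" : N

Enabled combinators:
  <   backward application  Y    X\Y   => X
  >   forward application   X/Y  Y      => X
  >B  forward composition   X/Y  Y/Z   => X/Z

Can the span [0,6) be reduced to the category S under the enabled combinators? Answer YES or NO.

YES

[0,6] S   >
  [0,3] S/PP   >
    [0,1] "sent" : (S/PP)/N
    [1,3] N   >
      [1,2] "saw" : N/S
      [2,3] "chased" : S
  [3,6] PP   <
    [3,4] "gave" : S
    [4,6] PP\S   >
      [4,5] "a" : (PP\S)/N
      [5,6] "clearly" : N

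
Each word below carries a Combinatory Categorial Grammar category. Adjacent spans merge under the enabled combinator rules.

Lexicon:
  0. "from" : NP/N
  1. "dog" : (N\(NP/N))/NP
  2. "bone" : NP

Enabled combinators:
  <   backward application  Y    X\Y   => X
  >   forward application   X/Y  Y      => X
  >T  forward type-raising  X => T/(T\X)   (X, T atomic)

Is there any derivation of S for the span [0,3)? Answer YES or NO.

NP/N (N\(NP/N))/NP NP
CKY chart[0,3] = {N, N/(N\N), NP/(NP\N), PP/(PP\N), S/(S\N)}; S ∉ chart

NO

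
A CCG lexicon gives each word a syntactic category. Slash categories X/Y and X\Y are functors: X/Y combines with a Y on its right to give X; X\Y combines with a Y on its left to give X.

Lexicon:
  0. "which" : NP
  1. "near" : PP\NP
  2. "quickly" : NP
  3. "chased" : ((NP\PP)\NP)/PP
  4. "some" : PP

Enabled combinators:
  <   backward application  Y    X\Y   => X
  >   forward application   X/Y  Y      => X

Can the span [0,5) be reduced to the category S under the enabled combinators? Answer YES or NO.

NO

NP PP\NP NP ((NP\PP)\NP)/PP PP
CKY chart[0,5] = {NP}; S ∉ chart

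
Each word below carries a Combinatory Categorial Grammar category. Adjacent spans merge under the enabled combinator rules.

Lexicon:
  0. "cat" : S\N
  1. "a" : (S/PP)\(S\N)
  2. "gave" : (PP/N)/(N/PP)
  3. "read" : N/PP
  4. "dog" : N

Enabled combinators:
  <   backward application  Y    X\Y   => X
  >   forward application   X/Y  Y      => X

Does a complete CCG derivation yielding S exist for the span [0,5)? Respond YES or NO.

YES

[0,5] S   >
  [0,2] S/PP   <
    [0,1] "cat" : S\N
    [1,2] "a" : (S/PP)\(S\N)
  [2,5] PP   >
    [2,4] PP/N   >
      [2,3] "gave" : (PP/N)/(N/PP)
      [3,4] "read" : N/PP
    [4,5] "dog" : N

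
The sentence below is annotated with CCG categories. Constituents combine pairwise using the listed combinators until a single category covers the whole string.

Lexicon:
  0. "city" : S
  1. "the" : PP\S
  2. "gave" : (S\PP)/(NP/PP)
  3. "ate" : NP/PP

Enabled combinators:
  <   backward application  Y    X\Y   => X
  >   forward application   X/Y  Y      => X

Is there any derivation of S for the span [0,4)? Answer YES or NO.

[0,4] S   <
  [0,2] PP   <
    [0,1] "city" : S
    [1,2] "the" : PP\S
  [2,4] S\PP   >
    [2,3] "gave" : (S\PP)/(NP/PP)
    [3,4] "ate" : NP/PP

YES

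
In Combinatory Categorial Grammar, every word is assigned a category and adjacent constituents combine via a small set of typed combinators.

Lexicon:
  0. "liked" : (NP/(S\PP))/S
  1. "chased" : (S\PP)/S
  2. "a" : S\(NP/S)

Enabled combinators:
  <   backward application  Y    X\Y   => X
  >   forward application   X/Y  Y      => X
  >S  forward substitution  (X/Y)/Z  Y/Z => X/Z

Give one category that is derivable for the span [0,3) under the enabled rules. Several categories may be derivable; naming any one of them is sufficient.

S

[0,3] S   <
  [0,2] NP/S   >S
    [0,1] "liked" : (NP/(S\PP))/S
    [1,2] "chased" : (S\PP)/S
  [2,3] "a" : S\(NP/S)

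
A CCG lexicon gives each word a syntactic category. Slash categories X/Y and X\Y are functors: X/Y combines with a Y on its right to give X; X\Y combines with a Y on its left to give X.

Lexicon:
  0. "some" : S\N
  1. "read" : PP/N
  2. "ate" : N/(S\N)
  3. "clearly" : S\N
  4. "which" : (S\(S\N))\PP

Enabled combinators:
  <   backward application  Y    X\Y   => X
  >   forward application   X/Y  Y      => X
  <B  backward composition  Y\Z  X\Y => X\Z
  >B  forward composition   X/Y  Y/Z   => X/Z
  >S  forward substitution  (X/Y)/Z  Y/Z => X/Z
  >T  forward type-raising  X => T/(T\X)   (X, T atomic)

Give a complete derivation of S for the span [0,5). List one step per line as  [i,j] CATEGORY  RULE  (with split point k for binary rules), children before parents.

[0,1] S\N  lex  "some"
[1,2] PP/N  lex  "read"
[2,3] N/(S\N)  lex  "ate"
[3,4] S\N  lex  "clearly"
[2,4] N  >  k=3
[1,4] PP  >  k=2
[4,5] (S\(S\N))\PP  lex  "which"
[1,5] S\(S\N)  <  k=4
[0,5] S  <  k=1

[0,5] S   <
  [0,1] "some" : S\N
  [1,5] S\(S\N)   <
    [1,4] PP   >
      [1,2] "read" : PP/N
      [2,4] N   >
        [2,3] "ate" : N/(S\N)
        [3,4] "clearly" : S\N
    [4,5] "which" : (S\(S\N))\PP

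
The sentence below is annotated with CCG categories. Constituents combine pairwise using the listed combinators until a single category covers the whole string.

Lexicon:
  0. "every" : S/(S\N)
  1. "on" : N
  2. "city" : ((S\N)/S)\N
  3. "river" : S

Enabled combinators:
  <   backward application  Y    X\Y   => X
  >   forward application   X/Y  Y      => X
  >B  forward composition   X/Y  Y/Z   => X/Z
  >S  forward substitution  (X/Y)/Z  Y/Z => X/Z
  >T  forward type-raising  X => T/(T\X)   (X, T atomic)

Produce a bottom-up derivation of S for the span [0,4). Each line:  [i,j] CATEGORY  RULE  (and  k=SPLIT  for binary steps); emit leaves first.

[0,1] S/(S\N)  lex  "every"
[1,2] N  lex  "on"
[2,3] ((S\N)/S)\N  lex  "city"
[1,3] (S\N)/S  <  k=2
[3,4] S  lex  "river"
[1,4] S\N  >  k=3
[0,4] S  >  k=1

[0,4] S   >
  [0,1] "every" : S/(S\N)
  [1,4] S\N   >
    [1,3] (S\N)/S   <
      [1,2] "on" : N
      [2,3] "city" : ((S\N)/S)\N
    [3,4] "river" : S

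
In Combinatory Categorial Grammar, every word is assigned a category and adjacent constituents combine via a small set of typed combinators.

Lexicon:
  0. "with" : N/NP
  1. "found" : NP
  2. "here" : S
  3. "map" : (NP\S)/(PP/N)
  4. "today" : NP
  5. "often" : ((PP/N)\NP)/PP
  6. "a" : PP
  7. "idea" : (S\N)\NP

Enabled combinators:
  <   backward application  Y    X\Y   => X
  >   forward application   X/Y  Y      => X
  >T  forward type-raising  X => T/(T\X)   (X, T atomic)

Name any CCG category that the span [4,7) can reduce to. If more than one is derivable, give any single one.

PP/N

[0,8] S   <
  [0,2] N   >
    [0,1] "with" : N/NP
    [1,2] "found" : NP
  [2,8] S\N   <
    [2,7] NP   <
      [2,3] "here" : S
      [3,7] NP\S   >
        [3,4] "map" : (NP\S)/(PP/N)
        [4,7] PP/N   <
          [4,5] "today" : NP
          [5,7] (PP/N)\NP   >
            [5,6] "often" : ((PP/N)\NP)/PP
            [6,7] "a" : PP
    [7,8] "idea" : (S\N)\NP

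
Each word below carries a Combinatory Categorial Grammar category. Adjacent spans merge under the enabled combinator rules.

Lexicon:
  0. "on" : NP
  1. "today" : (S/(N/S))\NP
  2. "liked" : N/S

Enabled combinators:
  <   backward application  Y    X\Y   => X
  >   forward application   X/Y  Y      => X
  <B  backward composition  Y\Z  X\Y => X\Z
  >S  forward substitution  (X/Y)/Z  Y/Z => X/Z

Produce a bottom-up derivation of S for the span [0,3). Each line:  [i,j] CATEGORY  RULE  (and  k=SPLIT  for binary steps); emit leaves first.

[0,1] NP  lex  "on"
[1,2] (S/(N/S))\NP  lex  "today"
[0,2] S/(N/S)  <  k=1
[2,3] N/S  lex  "liked"
[0,3] S  >  k=2

[0,3] S   >
  [0,2] S/(N/S)   <
    [0,1] "on" : NP
    [1,2] "today" : (S/(N/S))\NP
  [2,3] "liked" : N/S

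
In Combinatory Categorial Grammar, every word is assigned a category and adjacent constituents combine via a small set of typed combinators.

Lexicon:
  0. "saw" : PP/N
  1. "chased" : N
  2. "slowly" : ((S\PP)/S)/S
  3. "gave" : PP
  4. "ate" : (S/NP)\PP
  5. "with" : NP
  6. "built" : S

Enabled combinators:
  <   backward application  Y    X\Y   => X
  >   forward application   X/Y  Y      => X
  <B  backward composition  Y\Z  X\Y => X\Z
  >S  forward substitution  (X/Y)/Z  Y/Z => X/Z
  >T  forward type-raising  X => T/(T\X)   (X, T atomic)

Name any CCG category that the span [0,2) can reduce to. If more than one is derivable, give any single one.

PP

[0,7] S   <
  [0,2] PP   >
    [0,1] "saw" : PP/N
    [1,2] "chased" : N
  [2,7] S\PP   >
    [2,6] (S\PP)/S   >
      [2,3] "slowly" : ((S\PP)/S)/S
      [3,6] S   >
        [3,5] S/NP   <
          [3,4] "gave" : PP
          [4,5] "ate" : (S/NP)\PP
        [5,6] "with" : NP
    [6,7] "built" : S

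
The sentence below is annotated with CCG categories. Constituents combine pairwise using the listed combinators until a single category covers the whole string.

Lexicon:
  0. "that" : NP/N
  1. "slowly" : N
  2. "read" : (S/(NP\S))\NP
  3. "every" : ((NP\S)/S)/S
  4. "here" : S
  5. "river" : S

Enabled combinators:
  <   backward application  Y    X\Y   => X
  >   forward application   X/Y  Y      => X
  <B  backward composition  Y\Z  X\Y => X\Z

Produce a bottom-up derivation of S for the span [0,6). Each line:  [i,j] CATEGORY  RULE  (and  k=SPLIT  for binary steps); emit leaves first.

[0,6] S   >
  [0,3] S/(NP\S)   <
    [0,2] NP   >
      [0,1] "that" : NP/N
      [1,2] "slowly" : N
    [2,3] "read" : (S/(NP\S))\NP
  [3,6] NP\S   >
    [3,5] (NP\S)/S   >
      [3,4] "every" : ((NP\S)/S)/S
      [4,5] "here" : S
    [5,6] "river" : S

[0,1] NP/N  lex  "that"
[1,2] N  lex  "slowly"
[0,2] NP  >  k=1
[2,3] (S/(NP\S))\NP  lex  "read"
[0,3] S/(NP\S)  <  k=2
[3,4] ((NP\S)/S)/S  lex  "every"
[4,5] S  lex  "here"
[3,5] (NP\S)/S  >  k=4
[5,6] S  lex  "river"
[3,6] NP\S  >  k=5
[0,6] S  >  k=3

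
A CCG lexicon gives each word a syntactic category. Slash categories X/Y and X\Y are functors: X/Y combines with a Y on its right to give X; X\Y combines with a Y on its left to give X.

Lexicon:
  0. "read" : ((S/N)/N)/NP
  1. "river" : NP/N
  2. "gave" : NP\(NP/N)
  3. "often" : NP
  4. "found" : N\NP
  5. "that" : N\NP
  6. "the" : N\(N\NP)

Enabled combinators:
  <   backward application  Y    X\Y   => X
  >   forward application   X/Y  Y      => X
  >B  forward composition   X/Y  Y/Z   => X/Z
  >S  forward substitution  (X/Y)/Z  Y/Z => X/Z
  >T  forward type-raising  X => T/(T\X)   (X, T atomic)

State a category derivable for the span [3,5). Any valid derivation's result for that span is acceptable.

N

[0,7] S   >
  [0,5] S/N   >
    [0,3] (S/N)/N   >
      [0,1] "read" : ((S/N)/N)/NP
      [1,3] NP   <
        [1,2] "river" : NP/N
        [2,3] "gave" : NP\(NP/N)
    [3,5] N   <
      [3,4] "often" : NP
      [4,5] "found" : N\NP
  [5,7] N   <
    [5,6] "that" : N\NP
    [6,7] "the" : N\(N\NP)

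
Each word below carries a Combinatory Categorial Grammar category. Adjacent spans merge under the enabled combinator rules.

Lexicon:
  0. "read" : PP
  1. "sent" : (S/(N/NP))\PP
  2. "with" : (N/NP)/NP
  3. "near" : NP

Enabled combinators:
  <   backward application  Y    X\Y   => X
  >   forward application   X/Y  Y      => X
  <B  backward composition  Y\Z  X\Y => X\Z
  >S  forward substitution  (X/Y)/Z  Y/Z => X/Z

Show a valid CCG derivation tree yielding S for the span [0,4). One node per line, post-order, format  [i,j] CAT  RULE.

[0,1] PP  lex  "read"
[1,2] (S/(N/NP))\PP  lex  "sent"
[0,2] S/(N/NP)  <  k=1
[2,3] (N/NP)/NP  lex  "with"
[3,4] NP  lex  "near"
[2,4] N/NP  >  k=3
[0,4] S  >  k=2

[0,4] S   >
  [0,2] S/(N/NP)   <
    [0,1] "read" : PP
    [1,2] "sent" : (S/(N/NP))\PP
  [2,4] N/NP   >
    [2,3] "with" : (N/NP)/NP
    [3,4] "near" : NP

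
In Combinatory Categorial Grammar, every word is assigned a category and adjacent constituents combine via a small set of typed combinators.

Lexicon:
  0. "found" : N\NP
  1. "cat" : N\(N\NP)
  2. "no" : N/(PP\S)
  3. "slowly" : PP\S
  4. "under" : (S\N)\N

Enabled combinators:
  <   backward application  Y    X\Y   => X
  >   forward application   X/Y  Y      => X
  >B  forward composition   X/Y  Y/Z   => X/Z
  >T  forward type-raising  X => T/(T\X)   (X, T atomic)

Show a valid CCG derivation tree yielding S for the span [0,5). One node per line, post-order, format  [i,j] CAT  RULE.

[0,5] S   <
  [0,2] N   <
    [0,1] "found" : N\NP
    [1,2] "cat" : N\(N\NP)
  [2,5] S\N   <
    [2,4] N   >
      [2,3] "no" : N/(PP\S)
      [3,4] "slowly" : PP\S
    [4,5] "under" : (S\N)\N

[0,1] N\NP  lex  "found"
[1,2] N\(N\NP)  lex  "cat"
[0,2] N  <  k=1
[2,3] N/(PP\S)  lex  "no"
[3,4] PP\S  lex  "slowly"
[2,4] N  >  k=3
[4,5] (S\N)\N  lex  "under"
[2,5] S\N  <  k=4
[0,5] S  <  k=2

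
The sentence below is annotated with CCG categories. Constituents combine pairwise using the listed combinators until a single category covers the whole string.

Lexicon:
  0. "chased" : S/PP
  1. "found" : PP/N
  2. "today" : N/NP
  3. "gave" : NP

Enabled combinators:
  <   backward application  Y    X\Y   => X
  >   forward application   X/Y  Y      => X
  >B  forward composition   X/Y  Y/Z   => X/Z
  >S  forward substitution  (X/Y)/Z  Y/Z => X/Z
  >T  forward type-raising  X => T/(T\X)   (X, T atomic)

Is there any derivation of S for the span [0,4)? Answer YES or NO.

YES

[0,4] S   >
  [0,1] "chased" : S/PP
  [1,4] PP   >
    [1,2] "found" : PP/N
    [2,4] N   >
      [2,3] "today" : N/NP
      [3,4] "gave" : NP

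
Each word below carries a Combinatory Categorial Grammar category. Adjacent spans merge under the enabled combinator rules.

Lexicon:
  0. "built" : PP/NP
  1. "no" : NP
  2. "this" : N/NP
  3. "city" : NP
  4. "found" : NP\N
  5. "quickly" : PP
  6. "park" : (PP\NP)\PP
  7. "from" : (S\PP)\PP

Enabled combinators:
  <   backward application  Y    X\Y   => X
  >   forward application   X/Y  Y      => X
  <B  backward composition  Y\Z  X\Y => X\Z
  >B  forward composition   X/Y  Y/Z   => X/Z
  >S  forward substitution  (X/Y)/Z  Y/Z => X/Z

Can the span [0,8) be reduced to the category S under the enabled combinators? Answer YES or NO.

[0,8] S   <
  [0,2] PP   >
    [0,1] "built" : PP/NP
    [1,2] "no" : NP
  [2,8] S\PP   <
    [2,7] PP   <
      [2,5] NP   <
        [2,4] N   >
          [2,3] "this" : N/NP
          [3,4] "city" : NP
        [4,5] "found" : NP\N
      [5,7] PP\NP   <
        [5,6] "quickly" : PP
        [6,7] "park" : (PP\NP)\PP
    [7,8] "from" : (S\PP)\PP

YES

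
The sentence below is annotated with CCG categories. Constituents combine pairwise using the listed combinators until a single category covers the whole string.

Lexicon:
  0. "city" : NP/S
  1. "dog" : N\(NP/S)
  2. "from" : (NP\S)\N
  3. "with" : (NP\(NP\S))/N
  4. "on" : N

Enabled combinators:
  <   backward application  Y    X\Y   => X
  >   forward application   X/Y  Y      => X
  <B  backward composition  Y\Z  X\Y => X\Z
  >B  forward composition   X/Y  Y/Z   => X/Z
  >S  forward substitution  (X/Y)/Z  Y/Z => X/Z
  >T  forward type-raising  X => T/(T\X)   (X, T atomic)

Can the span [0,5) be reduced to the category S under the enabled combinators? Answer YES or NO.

NO

NP/S N\(NP/S) (NP\S)\N (NP\(NP\S))/N N
CKY chart[0,5] = {N/(N\NP), NP, NP/(NP\NP), PP/(PP\NP), S/(S\NP)}; S ∉ chart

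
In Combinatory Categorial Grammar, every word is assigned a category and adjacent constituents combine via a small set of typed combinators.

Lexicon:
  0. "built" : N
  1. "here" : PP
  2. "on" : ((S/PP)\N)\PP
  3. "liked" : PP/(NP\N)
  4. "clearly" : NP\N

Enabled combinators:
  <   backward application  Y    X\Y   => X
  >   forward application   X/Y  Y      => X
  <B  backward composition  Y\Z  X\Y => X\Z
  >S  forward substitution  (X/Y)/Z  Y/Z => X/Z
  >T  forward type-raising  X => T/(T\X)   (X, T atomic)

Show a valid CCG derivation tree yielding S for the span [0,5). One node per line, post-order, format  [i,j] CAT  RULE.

[0,5] S   >
  [0,3] S/PP   <
    [0,1] "built" : N
    [1,3] (S/PP)\N   <
      [1,2] "here" : PP
      [2,3] "on" : ((S/PP)\N)\PP
  [3,5] PP   >
    [3,4] "liked" : PP/(NP\N)
    [4,5] "clearly" : NP\N

[0,1] N  lex  "built"
[1,2] PP  lex  "here"
[2,3] ((S/PP)\N)\PP  lex  "on"
[1,3] (S/PP)\N  <  k=2
[0,3] S/PP  <  k=1
[3,4] PP/(NP\N)  lex  "liked"
[4,5] NP\N  lex  "clearly"
[3,5] PP  >  k=4
[0,5] S  >  k=3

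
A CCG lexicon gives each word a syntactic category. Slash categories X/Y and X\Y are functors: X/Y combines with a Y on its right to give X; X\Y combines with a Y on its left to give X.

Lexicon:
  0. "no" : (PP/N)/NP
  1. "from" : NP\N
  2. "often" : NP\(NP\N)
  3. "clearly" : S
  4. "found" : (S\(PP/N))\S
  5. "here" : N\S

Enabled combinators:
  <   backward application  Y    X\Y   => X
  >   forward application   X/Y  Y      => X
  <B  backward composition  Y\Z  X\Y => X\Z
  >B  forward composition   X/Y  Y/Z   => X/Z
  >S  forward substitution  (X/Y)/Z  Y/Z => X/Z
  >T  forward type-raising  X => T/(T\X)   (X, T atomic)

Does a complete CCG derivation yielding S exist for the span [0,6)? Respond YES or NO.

(PP/N)/NP NP\N NP\(NP\N) S (S\(PP/N))\S N\S
CKY chart[0,6] = {N, N/(N\N), NP/(NP\N), PP/(PP\N), S/(S\N)}; S ∉ chart

NO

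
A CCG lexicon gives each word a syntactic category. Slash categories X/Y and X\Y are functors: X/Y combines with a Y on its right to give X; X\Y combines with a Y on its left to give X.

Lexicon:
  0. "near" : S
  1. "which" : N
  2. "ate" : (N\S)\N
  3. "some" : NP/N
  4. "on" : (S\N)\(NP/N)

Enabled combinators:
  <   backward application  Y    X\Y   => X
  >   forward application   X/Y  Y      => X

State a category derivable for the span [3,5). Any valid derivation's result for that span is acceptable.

[0,5] S   <
  [0,3] N   <
    [0,1] "near" : S
    [1,3] N\S   <
      [1,2] "which" : N
      [2,3] "ate" : (N\S)\N
  [3,5] S\N   <
    [3,4] "some" : NP/N
    [4,5] "on" : (S\N)\(NP/N)

S\N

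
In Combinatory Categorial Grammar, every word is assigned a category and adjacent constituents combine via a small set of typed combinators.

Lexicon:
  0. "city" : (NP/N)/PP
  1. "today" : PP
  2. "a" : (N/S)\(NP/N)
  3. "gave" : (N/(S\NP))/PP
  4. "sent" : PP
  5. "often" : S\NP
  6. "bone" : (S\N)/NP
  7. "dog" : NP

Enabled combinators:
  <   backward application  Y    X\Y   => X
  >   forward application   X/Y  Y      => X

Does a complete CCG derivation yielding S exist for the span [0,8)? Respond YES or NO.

(NP/N)/PP PP (N/S)\(NP/N) (N/(S\NP))/PP PP S\NP (S\N)/NP NP
CKY chart[0,8] = {N}; S ∉ chart

NO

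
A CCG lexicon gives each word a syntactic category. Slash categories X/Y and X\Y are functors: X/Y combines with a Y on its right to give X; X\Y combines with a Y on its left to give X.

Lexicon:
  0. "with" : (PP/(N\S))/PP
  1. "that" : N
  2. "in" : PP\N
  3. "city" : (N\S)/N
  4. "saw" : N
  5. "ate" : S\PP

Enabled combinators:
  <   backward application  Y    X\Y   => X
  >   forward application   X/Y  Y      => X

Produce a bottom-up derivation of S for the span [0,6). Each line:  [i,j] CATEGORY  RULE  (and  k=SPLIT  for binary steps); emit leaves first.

[0,1] (PP/(N\S))/PP  lex  "with"
[1,2] N  lex  "that"
[2,3] PP\N  lex  "in"
[1,3] PP  <  k=2
[0,3] PP/(N\S)  >  k=1
[3,4] (N\S)/N  lex  "city"
[4,5] N  lex  "saw"
[3,5] N\S  >  k=4
[0,5] PP  >  k=3
[5,6] S\PP  lex  "ate"
[0,6] S  <  k=5

[0,6] S   <
  [0,5] PP   >
    [0,3] PP/(N\S)   >
      [0,1] "with" : (PP/(N\S))/PP
      [1,3] PP   <
        [1,2] "that" : N
        [2,3] "in" : PP\N
    [3,5] N\S   >
      [3,4] "city" : (N\S)/N
      [4,5] "saw" : N
  [5,6] "ate" : S\PP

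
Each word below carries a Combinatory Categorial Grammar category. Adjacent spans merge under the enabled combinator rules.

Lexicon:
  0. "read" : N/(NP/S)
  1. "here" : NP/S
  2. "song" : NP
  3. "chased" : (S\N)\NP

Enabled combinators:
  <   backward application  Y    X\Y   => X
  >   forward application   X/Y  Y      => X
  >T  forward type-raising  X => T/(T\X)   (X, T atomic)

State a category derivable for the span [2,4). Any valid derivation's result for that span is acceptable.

S\N

[0,4] S   <
  [0,2] N   >
    [0,1] "read" : N/(NP/S)
    [1,2] "here" : NP/S
  [2,4] S\N   <
    [2,3] "song" : NP
    [3,4] "chased" : (S\N)\NP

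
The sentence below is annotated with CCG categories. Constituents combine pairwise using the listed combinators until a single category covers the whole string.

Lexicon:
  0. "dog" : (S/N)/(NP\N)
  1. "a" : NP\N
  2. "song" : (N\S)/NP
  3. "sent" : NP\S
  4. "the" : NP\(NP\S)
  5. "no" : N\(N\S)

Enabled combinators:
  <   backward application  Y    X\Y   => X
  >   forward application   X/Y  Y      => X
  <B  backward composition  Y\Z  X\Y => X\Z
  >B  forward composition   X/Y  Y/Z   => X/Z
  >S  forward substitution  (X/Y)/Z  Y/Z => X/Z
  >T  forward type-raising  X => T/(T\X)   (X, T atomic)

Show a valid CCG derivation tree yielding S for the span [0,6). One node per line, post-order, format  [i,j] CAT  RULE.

[0,1] (S/N)/(NP\N)  lex  "dog"
[1,2] NP\N  lex  "a"
[0,2] S/N  >  k=1
[2,3] (N\S)/NP  lex  "song"
[3,4] NP\S  lex  "sent"
[4,5] NP\(NP\S)  lex  "the"
[3,5] NP  <  k=4
[2,5] N\S  >  k=3
[5,6] N\(N\S)  lex  "no"
[2,6] N  <  k=5
[0,6] S  >  k=2

[0,6] S   >
  [0,2] S/N   >
    [0,1] "dog" : (S/N)/(NP\N)
    [1,2] "a" : NP\N
  [2,6] N   <
    [2,5] N\S   >
      [2,3] "song" : (N\S)/NP
      [3,5] NP   <
        [3,4] "sent" : NP\S
        [4,5] "the" : NP\(NP\S)
    [5,6] "no" : N\(N\S)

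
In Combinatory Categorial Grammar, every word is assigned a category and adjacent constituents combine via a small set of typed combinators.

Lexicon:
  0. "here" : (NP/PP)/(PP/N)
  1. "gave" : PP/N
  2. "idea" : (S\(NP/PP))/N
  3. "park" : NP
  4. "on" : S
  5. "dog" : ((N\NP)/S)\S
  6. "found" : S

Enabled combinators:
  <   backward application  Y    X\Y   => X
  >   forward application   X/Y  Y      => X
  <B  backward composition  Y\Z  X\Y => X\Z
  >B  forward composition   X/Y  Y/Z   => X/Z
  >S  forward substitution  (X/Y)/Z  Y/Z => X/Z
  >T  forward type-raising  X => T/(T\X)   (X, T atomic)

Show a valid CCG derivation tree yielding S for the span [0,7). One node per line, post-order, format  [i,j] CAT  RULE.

[0,1] (NP/PP)/(PP/N)  lex  "here"
[1,2] PP/N  lex  "gave"
[0,2] NP/PP  >  k=1
[2,3] (S\(NP/PP))/N  lex  "idea"
[3,4] NP  lex  "park"
[3,4] N/(N\NP)  >T
[4,5] S  lex  "on"
[5,6] ((N\NP)/S)\S  lex  "dog"
[4,6] (N\NP)/S  <  k=5
[6,7] S  lex  "found"
[4,7] N\NP  >  k=6
[3,7] N  >  k=4
[2,7] S\(NP/PP)  >  k=3
[0,7] S  <  k=2

[0,7] S   <
  [0,2] NP/PP   >
    [0,1] "here" : (NP/PP)/(PP/N)
    [1,2] "gave" : PP/N
  [2,7] S\(NP/PP)   >
    [2,3] "idea" : (S\(NP/PP))/N
    [3,7] N   >
      [3,4] N/(N\NP)   >T
        [3,4] "park" : NP
      [4,7] N\NP   >
        [4,6] (N\NP)/S   <
          [4,5] "on" : S
          [5,6] "dog" : ((N\NP)/S)\S
        [6,7] "found" : S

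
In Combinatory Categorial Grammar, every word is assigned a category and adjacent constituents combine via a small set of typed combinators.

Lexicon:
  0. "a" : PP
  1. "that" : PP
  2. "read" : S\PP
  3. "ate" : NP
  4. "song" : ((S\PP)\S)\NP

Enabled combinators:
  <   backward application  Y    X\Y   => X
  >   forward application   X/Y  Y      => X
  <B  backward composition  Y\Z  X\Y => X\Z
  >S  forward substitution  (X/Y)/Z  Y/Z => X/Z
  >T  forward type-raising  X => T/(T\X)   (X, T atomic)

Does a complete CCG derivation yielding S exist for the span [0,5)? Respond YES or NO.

YES

[0,5] S   >
  [0,1] S/(S\PP)   >T
    [0,1] "a" : PP
  [1,5] S\PP   <
    [1,3] S   >
      [1,2] S/(S\PP)   >T
        [1,2] "that" : PP
      [2,3] "read" : S\PP
    [3,5] (S\PP)\S   <
      [3,4] "ate" : NP
      [4,5] "song" : ((S\PP)\S)\NP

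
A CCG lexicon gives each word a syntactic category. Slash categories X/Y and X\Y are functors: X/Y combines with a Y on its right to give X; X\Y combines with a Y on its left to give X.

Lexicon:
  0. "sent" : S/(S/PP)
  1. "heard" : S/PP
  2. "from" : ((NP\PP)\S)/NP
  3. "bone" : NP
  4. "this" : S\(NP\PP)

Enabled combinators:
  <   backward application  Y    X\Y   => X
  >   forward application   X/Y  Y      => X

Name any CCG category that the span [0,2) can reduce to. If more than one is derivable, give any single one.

S

[0,5] S   <
  [0,4] NP\PP   <
    [0,2] S   >
      [0,1] "sent" : S/(S/PP)
      [1,2] "heard" : S/PP
    [2,4] (NP\PP)\S   >
      [2,3] "from" : ((NP\PP)\S)/NP
      [3,4] "bone" : NP
  [4,5] "this" : S\(NP\PP)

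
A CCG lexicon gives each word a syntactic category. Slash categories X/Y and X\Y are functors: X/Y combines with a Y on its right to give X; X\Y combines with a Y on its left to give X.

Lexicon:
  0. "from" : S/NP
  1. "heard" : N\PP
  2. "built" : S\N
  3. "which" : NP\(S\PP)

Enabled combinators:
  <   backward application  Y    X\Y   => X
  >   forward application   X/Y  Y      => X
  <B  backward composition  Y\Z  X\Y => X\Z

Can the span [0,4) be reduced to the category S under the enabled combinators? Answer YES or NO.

YES

[0,4] S   >
  [0,1] "from" : S/NP
  [1,4] NP   <
    [1,3] S\PP   <B
      [1,2] "heard" : N\PP
      [2,3] "built" : S\N
    [3,4] "which" : NP\(S\PP)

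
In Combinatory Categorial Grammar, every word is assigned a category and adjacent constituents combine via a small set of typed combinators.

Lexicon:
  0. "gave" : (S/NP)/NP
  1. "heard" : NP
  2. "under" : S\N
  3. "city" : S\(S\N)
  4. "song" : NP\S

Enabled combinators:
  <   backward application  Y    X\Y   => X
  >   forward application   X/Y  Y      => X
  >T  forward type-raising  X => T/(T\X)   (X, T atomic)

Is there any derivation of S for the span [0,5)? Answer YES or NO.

YES

[0,5] S   >
  [0,2] S/NP   >
    [0,1] "gave" : (S/NP)/NP
    [1,2] "heard" : NP
  [2,5] NP   <
    [2,4] S   <
      [2,3] "under" : S\N
      [3,4] "city" : S\(S\N)
    [4,5] "song" : NP\S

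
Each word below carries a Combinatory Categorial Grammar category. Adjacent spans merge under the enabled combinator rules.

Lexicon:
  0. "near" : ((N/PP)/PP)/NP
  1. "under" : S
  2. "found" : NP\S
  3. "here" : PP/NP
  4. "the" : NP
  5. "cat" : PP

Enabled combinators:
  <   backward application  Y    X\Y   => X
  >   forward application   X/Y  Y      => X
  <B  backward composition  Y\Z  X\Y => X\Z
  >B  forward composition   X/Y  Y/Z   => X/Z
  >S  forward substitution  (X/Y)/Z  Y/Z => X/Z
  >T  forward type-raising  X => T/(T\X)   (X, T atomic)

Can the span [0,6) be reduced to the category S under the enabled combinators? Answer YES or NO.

((N/PP)/PP)/NP S NP\S PP/NP NP PP
CKY chart[0,6] = {N, N/(N\N), N/(PP\PP), NP/(NP\N), PP/(PP\N), S/(S\N)}; S ∉ chart

NO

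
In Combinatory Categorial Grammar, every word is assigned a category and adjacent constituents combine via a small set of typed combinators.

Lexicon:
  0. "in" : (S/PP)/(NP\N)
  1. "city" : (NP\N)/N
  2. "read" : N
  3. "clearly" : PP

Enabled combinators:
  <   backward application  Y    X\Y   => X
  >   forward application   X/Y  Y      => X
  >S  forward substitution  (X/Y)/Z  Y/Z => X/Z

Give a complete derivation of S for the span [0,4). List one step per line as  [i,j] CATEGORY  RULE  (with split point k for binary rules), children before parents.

[0,1] (S/PP)/(NP\N)  lex  "in"
[1,2] (NP\N)/N  lex  "city"
[2,3] N  lex  "read"
[1,3] NP\N  >  k=2
[0,3] S/PP  >  k=1
[3,4] PP  lex  "clearly"
[0,4] S  >  k=3

[0,4] S   >
  [0,3] S/PP   >
    [0,1] "in" : (S/PP)/(NP\N)
    [1,3] NP\N   >
      [1,2] "city" : (NP\N)/N
      [2,3] "read" : N
  [3,4] "clearly" : PP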